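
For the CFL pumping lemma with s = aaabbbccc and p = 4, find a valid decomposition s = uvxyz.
u='aa', v='a', x='bb', y='b', z='ccc'

For s = aaabbbccc with pumping length p = 4:

One valid decomposition:
- u = 'aa'
- v = 'a'
- x = 'bb'
- y = 'b'
- z = 'ccc'

Verification:
- uvxyz = 'aa' + 'a' + 'bb' + 'b' + 'ccc' = aaabbbccc ✓
- |vxy| = |'abbb'| = 4 ≤ 4 ✓
- |vy| = |'ab'| = 2 > 0 ✓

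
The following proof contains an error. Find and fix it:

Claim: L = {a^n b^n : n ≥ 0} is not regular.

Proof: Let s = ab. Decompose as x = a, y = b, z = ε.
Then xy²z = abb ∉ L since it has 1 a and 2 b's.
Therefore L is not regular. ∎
Error: The string s = ab might be shorter than the pumping length p.

Correction: Choose s = a^p b^p to ensure |s| ≥ p. Also, the decomposition is wrong: with |xy| ≤ p, y cannot include b's when s starts with p a's.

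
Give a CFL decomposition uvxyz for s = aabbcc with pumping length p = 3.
u='aa', v='b', x='b', y='c', z='c'

For s = aabbcc with pumping length p = 3:

One valid decomposition:
- u = 'aa'
- v = 'b'
- x = 'b'
- y = 'c'
- z = 'c'

Verification:
- uvxyz = 'aa' + 'b' + 'b' + 'c' + 'c' = aabbcc ✓
- |vxy| = |'bbc'| = 3 ≤ 3 ✓
- |vy| = |'bc'| = 2 > 0 ✓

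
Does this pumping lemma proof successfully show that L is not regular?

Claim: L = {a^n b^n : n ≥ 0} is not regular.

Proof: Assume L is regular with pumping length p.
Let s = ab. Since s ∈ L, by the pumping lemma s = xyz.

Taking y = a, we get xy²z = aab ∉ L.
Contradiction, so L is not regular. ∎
The proof is INCORRECT.

Error: The string s = ab may be shorter than p.
The pumping lemma only applies to strings with |s| ≥ p, and p is not under our control.
We must choose s in terms of p, e.g. s = a^p b^p, to ensure |s| ≥ p.
(The proof also fixes one particular y; a valid argument must handle every decomposition with |xy| ≤ p and |y| ≥ 1 — for s = a^p b^p this forces y = a^k, and then xy²z = a^(p+k) b^p ∉ L.)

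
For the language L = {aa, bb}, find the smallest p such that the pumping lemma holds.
p = 3

For a finite language L, the pumping lemma holds vacuously if p > max|s| for s ∈ L.

The longest string in L = {aa, bb} has length 2.
If p = 3, then no string s ∈ L has |s| ≥ p, so the condition is vacuously true.

The minimum pumping length is p = 3.

Why no smaller p works: for any p ≤ 2, the longest string s ∈ L has |s| = 2 ≥ p, so it would
have to be pumpable; but pumping up (i = 2, 3, ...) produces ever longer strings, which cannot all lie in the
finite language L. So the pumping property fails for every p ≤ 2.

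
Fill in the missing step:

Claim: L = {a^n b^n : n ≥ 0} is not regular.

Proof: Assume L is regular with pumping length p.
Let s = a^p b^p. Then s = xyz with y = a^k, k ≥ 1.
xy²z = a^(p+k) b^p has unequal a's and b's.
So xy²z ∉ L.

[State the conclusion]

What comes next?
This contradicts the pumping lemma for regular languages,
which guarantees xy^i z ∈ L for all i ≥ 0.

Since our assumption that L is regular leads to a contradiction,
we conclude that L = {a^n b^n : n ≥ 0} is NOT regular. ∎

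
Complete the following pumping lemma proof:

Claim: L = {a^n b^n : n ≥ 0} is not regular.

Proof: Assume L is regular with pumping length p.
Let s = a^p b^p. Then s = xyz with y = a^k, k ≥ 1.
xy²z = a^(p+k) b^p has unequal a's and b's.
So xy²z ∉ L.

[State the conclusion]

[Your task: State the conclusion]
This contradicts the pumping lemma for regular languages,
which guarantees xy^i z ∈ L for all i ≥ 0.

Since our assumption that L is regular leads to a contradiction,
we conclude that L = {a^n b^n : n ≥ 0} is NOT regular. ∎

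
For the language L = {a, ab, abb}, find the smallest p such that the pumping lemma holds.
p = 4

For a finite language L, the pumping lemma holds vacuously if p > max|s| for s ∈ L.

The longest string in L = {a, ab, abb} has length 3.
If p = 4, then no string s ∈ L has |s| ≥ p, so the condition is vacuously true.

The minimum pumping length is p = 4.

Why no smaller p works: for any p ≤ 3, the longest string s ∈ L has |s| = 3 ≥ p, so it would
have to be pumpable; but pumping up (i = 2, 3, ...) produces ever longer strings, which cannot all lie in the
finite language L. So the pumping property fails for every p ≤ 3.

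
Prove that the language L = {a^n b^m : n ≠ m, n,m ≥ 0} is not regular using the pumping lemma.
Assume for contradiction that L is regular, and let p ≥ 1 be the pumping length given by the pumping lemma.
Choose s = a^p b^(p + p!). Then s ∈ L because p ≠ p + p! (as p! ≥ 1), and |s| ≥ p.
By the pumping lemma, s = xyz for some x, y, z with |xy| ≤ p, |y| ≥ 1, and xy^i z ∈ L for every i ≥ 0.
Since |xy| ≤ p and the first p symbols of s are all a's, y = a^k for some k with 1 ≤ k ≤ p.
For every i ≥ 0, xy^i z = a^(p + (i − 1)k) b^(p + p!).

Because 1 ≤ k ≤ p, k divides p!. Let t = p!/k (a positive integer) and take i = t + 1.
Then the number of a's is p + tk = p + p!, which equals the number of b's.
So xy^(t+1) z = a^(p + p!) b^(p + p!) has equally many a's and b's and is NOT in L.

This contradicts the pumping lemma, which requires xy^i z ∈ L for all i ≥ 0.
Hence L = {a^n b^m : n ≠ m, n,m ≥ 0} is not regular. ∎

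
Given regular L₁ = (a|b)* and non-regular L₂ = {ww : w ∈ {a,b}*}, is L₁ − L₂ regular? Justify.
No — L₁ − L₂ is not regular.

L₁ − L₂ is the complement of {ww} within {a,b}*. If it were regular, its complement {ww} would be regular as well (regular languages are closed under complement) — contradiction. So L₁ − L₂ is not regular.

Note that the bare facts "L₁ regular, L₂ non-regular" do not settle the question by themselves: the closure of regular languages under ∪, ∩, complement and difference applies only when BOTH operands are regular. With a non-regular operand the result can come out regular or non-regular depending on the specific languages, so one has to work out L₁ − L₂ for this particular pair, as above.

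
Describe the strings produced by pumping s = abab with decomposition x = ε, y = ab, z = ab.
{xy^i z : i ≥ 0} = {(ab)^(i+1) : i ≥ 0} = {ab, abab, ababab, ...}

With x = ε, y = ab, z = ab: Pumping 'ab' gives strings of alternating a's and b's.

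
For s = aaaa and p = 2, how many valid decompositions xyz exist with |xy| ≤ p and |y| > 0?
3

For s = 'aaaa' with pumping length p = 2:

Constraints: |xy| ≤ 2, |y| > 0

Valid decompositions (|xy| ≤ p, |y| ≥ 1):
  • x='', y='a', z='aaa'
  • x='a', y='a', z='aa'
  • x='', y='aa', z='aa'

Total count: 3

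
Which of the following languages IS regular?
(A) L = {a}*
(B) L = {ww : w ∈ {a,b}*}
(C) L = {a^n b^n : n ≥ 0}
(A) {a}*

(A) L = {a}* is regular.

This can be recognized by a finite automaton (DFA/NFA).
Regular expressions like {a}* define regular languages.

The other choices are not regular:
- {ww : w ∈ {a,b}*}: After pumping, the two halves no longer match
- {a^n b^n : n ≥ 0}: After pumping, the number of a's and b's become unequal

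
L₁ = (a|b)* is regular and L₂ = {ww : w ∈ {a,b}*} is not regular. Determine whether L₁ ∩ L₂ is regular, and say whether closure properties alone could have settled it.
No — L₁ ∩ L₂ is not regular.

(a|b)* is all strings over {a,b}, so L₁ ∩ L₂ = {ww : w ∈ {a,b}*} = L₂ itself, which is not regular (pump s = a^p b a^p b).

Note that the bare facts "L₁ regular, L₂ non-regular" do not settle the question by themselves: the closure of regular languages under ∪, ∩, complement and difference applies only when BOTH operands are regular. With a non-regular operand the result can come out regular or non-regular depending on the specific languages, so one has to work out L₁ ∩ L₂ for this particular pair, as above.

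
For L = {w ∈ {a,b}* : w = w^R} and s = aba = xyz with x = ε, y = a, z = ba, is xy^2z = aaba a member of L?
No

xy²z = ε · aa · ba = aaba.
aaba reversed is abaa ≠ aaba, so it is not a palindrome and is not in L.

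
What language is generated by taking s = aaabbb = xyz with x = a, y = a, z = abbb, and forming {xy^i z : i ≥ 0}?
{xy^i z : i ≥ 0} = {a^(2+i) b^3 : i ≥ 0} = {aabbb, aaabbb, aaaabbb, ...}

With x = a, y = a, z = abbb: Starting with aaabbb and pumping the second 'a', we get strings with 2+i a's followed by 3 b's for i = 0, 1, 2, ...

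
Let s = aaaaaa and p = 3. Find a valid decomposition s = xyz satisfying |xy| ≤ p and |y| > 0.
x = 'aa', y = 'a', z = 'aaa'

For s = aaaaaa and p = 3, one valid decomposition is:
- x = 'aa' (length 2)
- y = 'a' (length 1)
- z = 'aaa' (length 3)

Verification:
- xyz = 'aa' + 'a' + 'aaa' = aaaaaa ✓
- |xy| = 3 ≤ 3 ✓
- |y| = 1 > 0 ✓

All pumping lemma constraints are satisfied.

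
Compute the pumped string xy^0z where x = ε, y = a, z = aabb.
aabb

Given x = '', y = 'a', z = 'aabb' and i = 0:

xy^0z = x + y·y·...·y (0 times) + z
       = '' + 'a'^0 + 'aabb'
       = '' + '' + 'aabb'
       = 'aabb'

The pumped string is 'aabb' with length 4.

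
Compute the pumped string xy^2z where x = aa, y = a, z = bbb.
aaaabbb

Given x = 'aa', y = 'a', z = 'bbb' and i = 2:

xy^2z = x + y·y·...·y (2 times) + z
       = 'aa' + 'a'^2 + 'bbb'
       = 'aa' + 'aa' + 'bbb'
       = 'aaaabbb'

The pumped string is 'aaaabbb' with length 7.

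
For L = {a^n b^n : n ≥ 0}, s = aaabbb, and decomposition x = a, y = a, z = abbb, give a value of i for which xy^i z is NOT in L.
i = 3

xy³z = a · aaa · abbb = aaaaabbb; aaaaabbb has 5 a's and 3 b's; 5 ≠ 3, so it is not in L.
(Other choices also work, e.g. i = 0, 2; only i = 1 is guaranteed to stay in L since xy¹z = s.)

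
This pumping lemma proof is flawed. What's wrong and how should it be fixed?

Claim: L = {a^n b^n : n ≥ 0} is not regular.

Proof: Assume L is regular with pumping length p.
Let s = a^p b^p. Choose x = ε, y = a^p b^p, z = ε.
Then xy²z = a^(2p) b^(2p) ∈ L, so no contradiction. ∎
Error: The decomposition violates |xy| ≤ p. With y = a^p b^p, |xy| = |y| = 2p > p. (The proof also miscomputes xy²z, which would be a^p b^p a^p b^p rather than a^(2p) b^(2p), and it wrongly treats one harmless decomposition as settling the matter — the prover does not get to choose the decomposition.)

Correction: The pumping lemma requires |xy| ≤ p, and the argument must handle every decomposition satisfying |xy| ≤ p, |y| ≥ 1. Since s starts with p a's, any such y consists only of a's, say y = a^k with k ≥ 1. Then xy²z = a^(p+k) b^p has unequal numbers of a's and b's, so xy²z ∉ L — the required contradiction.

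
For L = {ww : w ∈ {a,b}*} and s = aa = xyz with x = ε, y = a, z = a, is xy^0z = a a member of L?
No

xy⁰z = ε · ε · a = a.
a has odd length 1, so it cannot be written as ww and is not in L.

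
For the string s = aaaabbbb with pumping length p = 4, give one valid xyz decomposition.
x = 'aa', y = 'aa', z = 'bbbb'

For s = aaaabbbb and p = 4, one valid decomposition is:
- x = 'aa' (length 2)
- y = 'aa' (length 2)
- z = 'bbbb' (length 4)

Verification:
- xyz = 'aa' + 'aa' + 'bbbb' = aaaabbbb ✓
- |xy| = 4 ≤ 4 ✓
- |y| = 2 > 0 ✓

All pumping lemma constraints are satisfied.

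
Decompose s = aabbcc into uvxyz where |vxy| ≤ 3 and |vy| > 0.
u='aa', v='b', x='b', y='c', z='c'

For s = aabbcc with pumping length p = 3:

One valid decomposition:
- u = 'aa'
- v = 'b'
- x = 'b'
- y = 'c'
- z = 'c'

Verification:
- uvxyz = 'aa' + 'b' + 'b' + 'c' + 'c' = aabbcc ✓
- |vxy| = |'bbc'| = 3 ≤ 3 ✓
- |vy| = |'bc'| = 2 > 0 ✓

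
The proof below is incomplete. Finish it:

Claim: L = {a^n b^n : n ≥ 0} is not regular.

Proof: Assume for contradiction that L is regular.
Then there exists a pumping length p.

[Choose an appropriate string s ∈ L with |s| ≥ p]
s = a^p b^p

This string is in L (has equal a's and b's) and has length 2p ≥ p.
Any decomposition xyz with |xy| ≤ p means y consists only of a's,
so pumping will unbalance the counts.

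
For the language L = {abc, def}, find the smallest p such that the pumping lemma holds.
p = 4

For a finite language L, the pumping lemma holds vacuously if p > max|s| for s ∈ L.

The longest string in L = {abc, def} has length 3.
If p = 4, then no string s ∈ L has |s| ≥ p, so the condition is vacuously true.

The minimum pumping length is p = 4.

Why no smaller p works: for any p ≤ 3, the longest string s ∈ L has |s| = 3 ≥ p, so it would
have to be pumpable; but pumping up (i = 2, 3, ...) produces ever longer strings, which cannot all lie in the
finite language L. So the pumping property fails for every p ≤ 3.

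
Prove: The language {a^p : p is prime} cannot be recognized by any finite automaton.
Assume for contradiction that L is regular, and let p ≥ 1 be the pumping length given by the pumping lemma.
Choose a prime q with q ≥ p (one exists because there are infinitely many primes) and let s = a^q. Then s ∈ L and |s| = q ≥ p.
By the pumping lemma, s = xyz for some x, y, z with |xy| ≤ p, |y| ≥ 1, and xy^i z ∈ L for every i ≥ 0.
Here y = a^k for some k with 1 ≤ k ≤ p, and xy^i z = a^(q + (i − 1)k) for every i ≥ 0.

Take i = q + 1: |xy^(q+1) z| = q + qk = q(k + 1).
Both factors satisfy q ≥ 2 and k + 1 ≥ 2, so q(k + 1) is composite, and xy^(q+1) z ∉ L.

This contradicts the pumping lemma, which requires xy^i z ∈ L for all i ≥ 0.
Hence L = {a^p : p is prime} is not regular. ∎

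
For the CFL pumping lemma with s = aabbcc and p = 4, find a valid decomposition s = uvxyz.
u='a', v='a', x='bb', y='c', z='c'

For s = aabbcc with pumping length p = 4:

One valid decomposition:
- u = 'a'
- v = 'a'
- x = 'bb'
- y = 'c'
- z = 'c'

Verification:
- uvxyz = 'a' + 'a' + 'bb' + 'c' + 'c' = aabbcc ✓
- |vxy| = |'abbc'| = 4 ≤ 4 ✓
- |vy| = |'ac'| = 2 > 0 ✓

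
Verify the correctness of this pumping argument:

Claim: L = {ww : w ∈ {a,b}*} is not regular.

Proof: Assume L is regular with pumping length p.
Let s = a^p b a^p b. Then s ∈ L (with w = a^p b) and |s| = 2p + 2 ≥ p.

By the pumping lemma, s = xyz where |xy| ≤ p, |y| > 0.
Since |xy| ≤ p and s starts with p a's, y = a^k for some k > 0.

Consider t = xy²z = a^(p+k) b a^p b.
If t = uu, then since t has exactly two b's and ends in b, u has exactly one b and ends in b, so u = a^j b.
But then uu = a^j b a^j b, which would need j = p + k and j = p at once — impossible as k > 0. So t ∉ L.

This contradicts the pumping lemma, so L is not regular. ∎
The proof is correct.

This proof is valid because:
1. s = a^p b a^p b is in L and is chosen in terms of p, so |s| ≥ p holds for every p
2. The decomposition analysis is correct: |xy| ≤ p forces y to lie inside the leading a's
3. The contradiction is valid: the argument shows a^(p+k) b a^p b cannot be split into two equal halves
4. The conclusion follows logically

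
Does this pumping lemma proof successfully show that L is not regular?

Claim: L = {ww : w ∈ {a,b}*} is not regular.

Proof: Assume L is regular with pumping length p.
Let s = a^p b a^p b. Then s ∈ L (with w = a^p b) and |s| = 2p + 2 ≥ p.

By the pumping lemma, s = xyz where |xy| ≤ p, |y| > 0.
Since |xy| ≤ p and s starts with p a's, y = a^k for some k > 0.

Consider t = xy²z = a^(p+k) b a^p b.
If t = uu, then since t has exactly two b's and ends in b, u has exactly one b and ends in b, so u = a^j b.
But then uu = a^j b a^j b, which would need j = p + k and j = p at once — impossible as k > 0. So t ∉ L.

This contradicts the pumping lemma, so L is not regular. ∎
The proof is correct.

This proof is valid because:
1. s = a^p b a^p b is in L and is chosen in terms of p, so |s| ≥ p holds for every p
2. The decomposition analysis is correct: |xy| ≤ p forces y to lie inside the leading a's
3. The contradiction is valid: the argument shows a^(p+k) b a^p b cannot be split into two equal halves
4. The conclusion follows logically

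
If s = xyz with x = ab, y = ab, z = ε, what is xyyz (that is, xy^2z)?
ababab

Given x = 'ab', y = 'ab', z = '' and i = 2:

xy^2z = x + y·y·...·y (2 times) + z
       = 'ab' + 'ab'^2 + ''
       = 'ab' + 'abab' + ''
       = 'ababab'

The pumped string is 'ababab' with length 6.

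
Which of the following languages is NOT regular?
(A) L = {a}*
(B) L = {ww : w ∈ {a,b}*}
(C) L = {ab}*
(B) {ww : w ∈ {a,b}*}

(B) L = {ww : w ∈ {a,b}*} is NOT regular.

The pumping lemma can be used to prove this:
After pumping, the two halves no longer match

The other languages are regular because they can be recognized by finite automata.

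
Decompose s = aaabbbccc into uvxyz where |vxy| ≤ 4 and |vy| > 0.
u='aa', v='a', x='bb', y='b', z='ccc'

For s = aaabbbccc with pumping length p = 4:

One valid decomposition:
- u = 'aa'
- v = 'a'
- x = 'bb'
- y = 'b'
- z = 'ccc'

Verification:
- uvxyz = 'aa' + 'a' + 'bb' + 'b' + 'ccc' = aaabbbccc ✓
- |vxy| = |'abbb'| = 4 ≤ 4 ✓
- |vy| = |'ab'| = 2 > 0 ✓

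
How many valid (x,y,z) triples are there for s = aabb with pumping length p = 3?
6

For s = 'aabb' with pumping length p = 3:

Constraints: |xy| ≤ 3, |y| > 0

Valid decompositions (|xy| ≤ p, |y| ≥ 1):
  • x='', y='a', z='abb'
  • x='a', y='a', z='bb'
  • x='', y='aa', z='bb'
  • x='aa', y='b', z='b'
  • x='a', y='ab', z='b'
  • x='', y='aab', z='b'

Total count: 6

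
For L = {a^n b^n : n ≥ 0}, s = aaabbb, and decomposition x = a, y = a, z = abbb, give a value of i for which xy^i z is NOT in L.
i = 2

xy²z = a · aa · abbb = aaaabbb; aaaabbb has 4 a's and 3 b's; 4 ≠ 3, so it is not in L.
(Other choices also work, e.g. i = 0, 3; only i = 1 is guaranteed to stay in L since xy¹z = s.)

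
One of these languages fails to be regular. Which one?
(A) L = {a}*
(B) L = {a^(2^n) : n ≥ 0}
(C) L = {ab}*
(B) {a^(2^n) : n ≥ 0}

(B) L = {a^(2^n) : n ≥ 0} is NOT regular.

The pumping lemma can be used to prove this:
After pumping, length is no longer a power of 2

The other languages are regular because they can be recognized by finite automata.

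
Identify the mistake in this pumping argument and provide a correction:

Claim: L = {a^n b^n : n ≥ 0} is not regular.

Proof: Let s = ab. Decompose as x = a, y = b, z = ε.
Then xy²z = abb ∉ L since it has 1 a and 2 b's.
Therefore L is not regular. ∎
Error: The string s = ab might be shorter than the pumping length p.

Correction: Choose s = a^p b^p to ensure |s| ≥ p. Also, the decomposition is wrong: with |xy| ≤ p, y cannot include b's when s starts with p a's.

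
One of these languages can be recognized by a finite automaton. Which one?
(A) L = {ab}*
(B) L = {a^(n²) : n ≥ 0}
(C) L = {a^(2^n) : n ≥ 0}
(A) {ab}*

(A) L = {ab}* is regular.

This can be recognized by a finite automaton (DFA/NFA).
Regular expressions like {ab}* define regular languages.

The other choices are not regular:
- {a^(n²) : n ≥ 0}: After pumping, length is no longer a perfect square
- {a^(2^n) : n ≥ 0}: After pumping, length is no longer a power of 2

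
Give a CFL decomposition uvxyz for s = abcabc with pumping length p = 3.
u='ab', v='c', x='a', y='b', z='c'

For s = abcabc with pumping length p = 3:

One valid decomposition:
- u = 'ab'
- v = 'c'
- x = 'a'
- y = 'b'
- z = 'c'

Verification:
- uvxyz = 'ab' + 'c' + 'a' + 'b' + 'c' = abcabc ✓
- |vxy| = |'cab'| = 3 ≤ 3 ✓
- |vy| = |'cb'| = 2 > 0 ✓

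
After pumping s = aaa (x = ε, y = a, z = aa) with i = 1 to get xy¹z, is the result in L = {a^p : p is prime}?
Yes

xy¹z = ε · a · aa = aaa.
aaa has length 3, which is prime, so it is in L.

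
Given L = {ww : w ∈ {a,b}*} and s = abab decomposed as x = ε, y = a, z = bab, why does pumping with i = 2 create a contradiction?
xy²z = aabab ∉ L

Pumping with i = 2 replaces y = a by y² = aa:
- Original: s = xyz = abab; abab splits into halves ab · ab, which are equal, so it is in L (w = ab)
- Pumped: xy²z = ε · aa · bab = aabab
- aabab has odd length 5, so it cannot be written as ww and is not in L

The pumping lemma would require xy²z ∈ L, so this decomposition yields a contradiction.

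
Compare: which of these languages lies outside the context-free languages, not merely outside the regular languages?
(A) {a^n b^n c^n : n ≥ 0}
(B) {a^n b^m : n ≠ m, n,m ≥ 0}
(A) {a^n b^n c^n : n ≥ 0}

(A) {a^n b^n c^n : n ≥ 0} requires the CFL pumping lemma.

- {a^n b^m : n ≠ m, n,m ≥ 0} is context-free (but not regular)
  • Can be shown non-regular with the regular pumping lemma
  • After pumping a's, we can make n = m

- {a^n b^n c^n : n ≥ 0} is NOT context-free
  • Requires the CFL pumping lemma to prove
  • Cannot maintain three equal counts simultaneously

The CFL pumping lemma is "stronger" in that it can prove non-membership
in the larger class of context-free languages.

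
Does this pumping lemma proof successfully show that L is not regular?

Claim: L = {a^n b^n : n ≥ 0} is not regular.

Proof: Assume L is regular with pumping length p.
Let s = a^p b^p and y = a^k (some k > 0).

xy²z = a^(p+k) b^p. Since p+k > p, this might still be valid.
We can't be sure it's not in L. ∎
The proof is INCORRECT.

Error: The conclusion is wrong.
xy²z = a^(p+k) b^p is definitely NOT in L because the number of a's (p+k) ≠ number of b's (p).
The proof incorrectly doubts what is actually a valid contradiction.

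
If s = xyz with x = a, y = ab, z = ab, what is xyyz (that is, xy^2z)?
aababab

Given x = 'a', y = 'ab', z = 'ab' and i = 2:

xy^2z = x + y·y·...·y (2 times) + z
       = 'a' + 'ab'^2 + 'ab'
       = 'a' + 'abab' + 'ab'
       = 'aababab'

The pumped string is 'aababab' with length 7.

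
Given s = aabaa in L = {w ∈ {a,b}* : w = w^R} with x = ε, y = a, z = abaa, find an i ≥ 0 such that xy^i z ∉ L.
i = 0

xy⁰z = ε · ε · abaa = abaa; abaa reversed is aaba ≠ abaa, so it is not a palindrome and is not in L.
(Other choices also work, e.g. i = 2, 3; only i = 1 is guaranteed to stay in L since xy¹z = s.)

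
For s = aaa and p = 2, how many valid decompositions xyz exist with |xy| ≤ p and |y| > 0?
3

For s = 'aaa' with pumping length p = 2:

Constraints: |xy| ≤ 2, |y| > 0

Valid decompositions (|xy| ≤ p, |y| ≥ 1):
  • x='', y='a', z='aa'
  • x='a', y='a', z='a'
  • x='', y='aa', z='a'

Total count: 3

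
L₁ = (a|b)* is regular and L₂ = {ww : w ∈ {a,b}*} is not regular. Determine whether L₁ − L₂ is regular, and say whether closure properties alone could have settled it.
No — L₁ − L₂ is not regular.

L₁ − L₂ is the complement of {ww} within {a,b}*. If it were regular, its complement {ww} would be regular as well (regular languages are closed under complement) — contradiction. So L₁ − L₂ is not regular.

Note that the bare facts "L₁ regular, L₂ non-regular" do not settle the question by themselves: the closure of regular languages under ∪, ∩, complement and difference applies only when BOTH operands are regular. With a non-regular operand the result can come out regular or non-regular depending on the specific languages, so one has to work out L₁ − L₂ for this particular pair, as above.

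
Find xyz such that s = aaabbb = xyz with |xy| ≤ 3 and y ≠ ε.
x = '', y = 'a', z = 'aabbb'

For s = aaabbb and p = 3, one valid decomposition is:
- x = '' (length 0)
- y = 'a' (length 1)
- z = 'aabbb' (length 5)

Verification:
- xyz = '' + 'a' + 'aabbb' = aaabbb ✓
- |xy| = 1 ≤ 3 ✓
- |y| = 1 > 0 ✓

All pumping lemma constraints are satisfied.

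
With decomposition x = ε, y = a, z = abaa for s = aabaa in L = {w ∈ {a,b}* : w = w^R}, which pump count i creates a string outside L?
i = 0

xy⁰z = ε · ε · abaa = abaa; abaa reversed is aaba ≠ abaa, so it is not a palindrome and is not in L.
(Other choices also work, e.g. i = 2, 3; only i = 1 is guaranteed to stay in L since xy¹z = s.)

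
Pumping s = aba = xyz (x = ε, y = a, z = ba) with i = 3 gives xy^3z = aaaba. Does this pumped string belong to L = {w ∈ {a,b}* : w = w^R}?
No

xy³z = ε · aaa · ba = aaaba.
aaaba reversed is abaaa ≠ aaaba, so it is not a palindrome and is not in L.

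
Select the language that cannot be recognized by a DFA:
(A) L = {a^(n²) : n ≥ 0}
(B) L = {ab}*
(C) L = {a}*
(A) {a^(n²) : n ≥ 0}

(A) L = {a^(n²) : n ≥ 0} is NOT regular.

The pumping lemma can be used to prove this:
After pumping, length is no longer a perfect square

The other languages are regular because they can be recognized by finite automata.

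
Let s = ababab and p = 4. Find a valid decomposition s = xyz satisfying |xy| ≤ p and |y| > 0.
x = 'a', y = 'bab', z = 'ab'

For s = ababab and p = 4, one valid decomposition is:
- x = 'a' (length 1)
- y = 'bab' (length 3)
- z = 'ab' (length 2)

Verification:
- xyz = 'a' + 'bab' + 'ab' = ababab ✓
- |xy| = 4 ≤ 4 ✓
- |y| = 3 > 0 ✓

All pumping lemma constraints are satisfied.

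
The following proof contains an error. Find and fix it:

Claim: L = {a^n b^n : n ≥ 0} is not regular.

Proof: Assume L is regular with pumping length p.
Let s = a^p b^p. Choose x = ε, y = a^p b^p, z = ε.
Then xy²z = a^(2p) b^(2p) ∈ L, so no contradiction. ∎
Error: The decomposition violates |xy| ≤ p. With y = a^p b^p, |xy| = |y| = 2p > p. (The proof also miscomputes xy²z, which would be a^p b^p a^p b^p rather than a^(2p) b^(2p), and it wrongly treats one harmless decomposition as settling the matter — the prover does not get to choose the decomposition.)

Correction: The pumping lemma requires |xy| ≤ p, and the argument must handle every decomposition satisfying |xy| ≤ p, |y| ≥ 1. Since s starts with p a's, any such y consists only of a's, say y = a^k with k ≥ 1. Then xy²z = a^(p+k) b^p has unequal numbers of a's and b's, so xy²z ∉ L — the required contradiction.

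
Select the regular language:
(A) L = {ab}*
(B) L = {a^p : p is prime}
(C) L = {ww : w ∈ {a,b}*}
(A) {ab}*

(A) L = {ab}* is regular.

This can be recognized by a finite automaton (DFA/NFA).
Regular expressions like {ab}* define regular languages.

The other choices are not regular:
- {ww : w ∈ {a,b}*}: After pumping, the two halves no longer match
- {a^p : p is prime}: After pumping, the length becomes composite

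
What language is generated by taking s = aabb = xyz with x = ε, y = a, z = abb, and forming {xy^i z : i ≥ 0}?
{xy^i z : i ≥ 0} = {a^(i+1) b^2 : i ≥ 0} = {abb, aabb, aaabb, ...}

With x = ε, y = a, z = abb: Starting with aabb and pumping the first 'a' (z = abb keeps the second 'a'), we get strings with i+1 a's followed by 2 b's for i = 0, 1, 2, ...; note bb is not produced because z always contributes one a.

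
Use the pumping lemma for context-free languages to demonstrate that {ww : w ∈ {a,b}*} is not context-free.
Assume for contradiction that L is context-free, and let p ≥ 1 be the pumping length given by the pumping lemma for CFLs.
Choose s = a^p b^p a^p b^p. Then s ∈ L (take w = a^p b^p) and |s| = 4p ≥ p.
By the CFL pumping lemma, s = uvxyz for some u, v, x, y, z with |vxy| ≤ p, |vy| ≥ 1, and uv^i xy^i z ∈ L for every i ≥ 0.

Write s as four blocks A₁ B₁ A₂ B₂ with A₁ = A₂ = a^p and B₁ = B₂ = b^p. Since |vxy| ≤ p, the window vxy lies inside at most two adjacent blocks. Take i = 0 and let t = uxz, so |t| = 4p − |vy| with 1 ≤ |vy| ≤ p. If |t| is odd, t ∉ L immediately, so assume |vy| is even (hence |vy| ≥ 2) and |t|/2 = 2p − |vy|/2, which satisfies p ≤ |t|/2 ≤ 2p − 1.

Case 1 (vxy inside A₁B₁): t = a^(p−j) b^(p−l) a^p b^p with j + l = |vy|. The second half of t has length < 2p, so it is a suffix of the trailing a^p b^p and ends in b; the first half is a^(p−j) b^(p−l) a^((j+l)/2), which ends in a because (j+l)/2 ≥ 1. The halves differ, so t ∉ L.

Case 2 (vxy inside B₁A₂, straddling the middle): t = a^p b^(p−j) a^(p−l) b^p with j + l = |vy|. If t = ww, then w is a prefix of t of length ≥ p, so w begins with a^p; and w is a suffix of t of length ≥ p, so w ends with b^p. That forces |w| ≥ 2p, contradicting |w| = |t|/2 ≤ 2p − 1. So t ∉ L.

Case 3 (vxy inside A₂B₂): t = a^p b^p a^(p−j) b^(p−l) with j + l = |vy|. The first half of t is a prefix of a^p b^p, so it begins with a; the second half is b^((j+l)/2) a^(p−j) b^(p−l), which begins with b. The halves differ, so t ∉ L.

In every case uv⁰xy⁰z = uxz ∉ L.

This contradicts the CFL pumping lemma, which requires uv^i xy^i z ∈ L for all i ≥ 0.
Hence L = {ww : w ∈ {a,b}*} is not context-free. ∎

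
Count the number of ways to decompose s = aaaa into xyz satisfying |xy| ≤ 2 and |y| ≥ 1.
3

For s = 'aaaa' with pumping length p = 2:

Constraints: |xy| ≤ 2, |y| > 0

Valid decompositions (|xy| ≤ p, |y| ≥ 1):
  • x='', y='a', z='aaa'
  • x='a', y='a', z='aa'
  • x='', y='aa', z='aa'

Total count: 3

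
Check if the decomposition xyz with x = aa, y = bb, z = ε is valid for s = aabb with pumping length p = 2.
Violated: |xy| ≤ p

The decomposition x = aa, y = bb, z = ε for s = aabb with p = 2
violates the constraint: |xy| ≤ p

|xy| = |aabb| = 4 > 2 = p. The decomposition puts too many characters in xy.

Pumping lemma constraints:
1. xyz = s (decomposition is valid)
2. |xy| ≤ p
3. |y| > 0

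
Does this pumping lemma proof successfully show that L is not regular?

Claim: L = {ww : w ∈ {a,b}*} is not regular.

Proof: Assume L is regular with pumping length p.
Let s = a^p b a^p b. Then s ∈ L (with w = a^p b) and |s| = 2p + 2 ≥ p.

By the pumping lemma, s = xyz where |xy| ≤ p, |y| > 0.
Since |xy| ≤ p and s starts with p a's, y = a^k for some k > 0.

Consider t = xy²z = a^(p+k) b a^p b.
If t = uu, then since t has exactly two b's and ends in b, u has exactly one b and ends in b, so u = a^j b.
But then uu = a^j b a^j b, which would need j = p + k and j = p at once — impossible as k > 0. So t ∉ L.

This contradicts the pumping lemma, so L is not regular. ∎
The proof is correct.

This proof is valid because:
1. s = a^p b a^p b is in L and is chosen in terms of p, so |s| ≥ p holds for every p
2. The decomposition analysis is correct: |xy| ≤ p forces y to lie inside the leading a's
3. The contradiction is valid: the argument shows a^(p+k) b a^p b cannot be split into two equal halves
4. The conclusion follows logically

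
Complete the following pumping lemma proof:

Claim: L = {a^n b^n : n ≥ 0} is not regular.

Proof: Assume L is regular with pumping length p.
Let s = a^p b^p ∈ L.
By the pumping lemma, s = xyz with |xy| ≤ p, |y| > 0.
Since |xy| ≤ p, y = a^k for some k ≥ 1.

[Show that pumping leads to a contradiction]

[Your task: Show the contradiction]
Consider xy²z = a^(p+k) b^p.

Since k ≥ 1, we have p + k > p.
So xy²z has more a's than b's: (p+k) a's vs p b's.
This means xy²z ∉ L because a^n b^n requires equal counts.

This contradicts the pumping lemma which states xy²z ∈ L.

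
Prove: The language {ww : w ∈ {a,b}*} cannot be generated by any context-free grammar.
Assume for contradiction that L is context-free, and let p ≥ 1 be the pumping length given by the pumping lemma for CFLs.
Choose s = a^p b^p a^p b^p. Then s ∈ L (take w = a^p b^p) and |s| = 4p ≥ p.
By the CFL pumping lemma, s = uvxyz for some u, v, x, y, z with |vxy| ≤ p, |vy| ≥ 1, and uv^i xy^i z ∈ L for every i ≥ 0.

Write s as four blocks A₁ B₁ A₂ B₂ with A₁ = A₂ = a^p and B₁ = B₂ = b^p. Since |vxy| ≤ p, the window vxy lies inside at most two adjacent blocks. Take i = 0 and let t = uxz, so |t| = 4p − |vy| with 1 ≤ |vy| ≤ p. If |t| is odd, t ∉ L immediately, so assume |vy| is even (hence |vy| ≥ 2) and |t|/2 = 2p − |vy|/2, which satisfies p ≤ |t|/2 ≤ 2p − 1.

Case 1 (vxy inside A₁B₁): t = a^(p−j) b^(p−l) a^p b^p with j + l = |vy|. The second half of t has length < 2p, so it is a suffix of the trailing a^p b^p and ends in b; the first half is a^(p−j) b^(p−l) a^((j+l)/2), which ends in a because (j+l)/2 ≥ 1. The halves differ, so t ∉ L.

Case 2 (vxy inside B₁A₂, straddling the middle): t = a^p b^(p−j) a^(p−l) b^p with j + l = |vy|. If t = ww, then w is a prefix of t of length ≥ p, so w begins with a^p; and w is a suffix of t of length ≥ p, so w ends with b^p. That forces |w| ≥ 2p, contradicting |w| = |t|/2 ≤ 2p − 1. So t ∉ L.

Case 3 (vxy inside A₂B₂): t = a^p b^p a^(p−j) b^(p−l) with j + l = |vy|. The first half of t is a prefix of a^p b^p, so it begins with a; the second half is b^((j+l)/2) a^(p−j) b^(p−l), which begins with b. The halves differ, so t ∉ L.

In every case uv⁰xy⁰z = uxz ∉ L.

This contradicts the CFL pumping lemma, which requires uv^i xy^i z ∈ L for all i ≥ 0.
Hence L = {ww : w ∈ {a,b}*} is not context-free. ∎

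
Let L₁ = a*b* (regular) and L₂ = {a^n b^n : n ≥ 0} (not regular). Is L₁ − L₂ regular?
No — L₁ − L₂ is not regular.

a*b* − {a^n b^n} = {a^n b^m : n ≠ m}. If this were regular, then its complement intersected with a*b*, namely {a^n b^n : n ≥ 0}, would be regular too (closure under complement and intersection) — contradiction. So L₁ − L₂ is not regular.

Note that the bare facts "L₁ regular, L₂ non-regular" do not settle the question by themselves: the closure of regular languages under ∪, ∩, complement and difference applies only when BOTH operands are regular. With a non-regular operand the result can come out regular or non-regular depending on the specific languages, so one has to work out L₁ − L₂ for this particular pair, as above.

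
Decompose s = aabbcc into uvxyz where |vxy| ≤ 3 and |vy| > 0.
u='aa', v='b', x='b', y='c', z='c'

For s = aabbcc with pumping length p = 3:

One valid decomposition:
- u = 'aa'
- v = 'b'
- x = 'b'
- y = 'c'
- z = 'c'

Verification:
- uvxyz = 'aa' + 'b' + 'b' + 'c' + 'c' = aabbcc ✓
- |vxy| = |'bbc'| = 3 ≤ 3 ✓
- |vy| = |'bc'| = 2 > 0 ✓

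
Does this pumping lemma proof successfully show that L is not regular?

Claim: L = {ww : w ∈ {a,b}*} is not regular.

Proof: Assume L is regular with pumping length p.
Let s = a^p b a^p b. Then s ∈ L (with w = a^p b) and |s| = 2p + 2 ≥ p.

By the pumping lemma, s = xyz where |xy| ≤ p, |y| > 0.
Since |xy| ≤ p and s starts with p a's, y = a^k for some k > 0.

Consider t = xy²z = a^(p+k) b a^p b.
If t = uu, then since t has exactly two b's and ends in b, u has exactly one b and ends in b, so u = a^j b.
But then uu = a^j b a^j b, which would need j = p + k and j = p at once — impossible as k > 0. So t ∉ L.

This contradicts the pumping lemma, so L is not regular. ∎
The proof is correct.

This proof is valid because:
1. s = a^p b a^p b is in L and is chosen in terms of p, so |s| ≥ p holds for every p
2. The decomposition analysis is correct: |xy| ≤ p forces y to lie inside the leading a's
3. The contradiction is valid: the argument shows a^(p+k) b a^p b cannot be split into two equal halves
4. The conclusion follows logically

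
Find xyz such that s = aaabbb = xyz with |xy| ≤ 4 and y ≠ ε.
x = '', y = 'aaa', z = 'bbb'

For s = aaabbb and p = 4, one valid decomposition is:
- x = '' (length 0)
- y = 'aaa' (length 3)
- z = 'bbb' (length 3)

Verification:
- xyz = '' + 'aaa' + 'bbb' = aaabbb ✓
- |xy| = 3 ≤ 4 ✓
- |y| = 3 > 0 ✓

All pumping lemma constraints are satisfied.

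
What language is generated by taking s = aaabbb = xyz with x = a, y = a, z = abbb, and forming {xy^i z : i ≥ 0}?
{xy^i z : i ≥ 0} = {a^(2+i) b^3 : i ≥ 0} = {aabbb, aaabbb, aaaabbb, ...}

With x = a, y = a, z = abbb: Starting with aaabbb and pumping the second 'a', we get strings with 2+i a's followed by 3 b's for i = 0, 1, 2, ...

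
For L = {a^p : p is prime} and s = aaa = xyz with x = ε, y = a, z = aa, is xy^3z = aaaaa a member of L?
Yes

xy³z = ε · aaa · aa = aaaaa.
aaaaa has length 5, which is prime, so it is in L.
(A single pumped string landing in L is not a contradiction by itself; a non-regularity proof needs some i for which xy^i z ∉ L, for every admissible decomposition.)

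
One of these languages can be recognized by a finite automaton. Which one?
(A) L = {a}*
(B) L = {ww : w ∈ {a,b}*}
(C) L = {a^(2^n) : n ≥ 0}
(A) {a}*

(A) L = {a}* is regular.

This can be recognized by a finite automaton (DFA/NFA).
Regular expressions like {a}* define regular languages.

The other choices are not regular:
- {ww : w ∈ {a,b}*}: After pumping, the two halves no longer match
- {a^(2^n) : n ≥ 0}: After pumping, length is no longer a power of 2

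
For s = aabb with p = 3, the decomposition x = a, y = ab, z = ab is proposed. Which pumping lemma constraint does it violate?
Violated: xyz = s

The decomposition x = a, y = ab, z = ab for s = aabb with p = 3
violates the constraint: xyz = s

xyz = 'a' + 'ab' + 'ab' = 'aabab' ≠ 'aabb' = s. The decomposition doesn't reconstruct s.

Pumping lemma constraints:
1. xyz = s (decomposition is valid)
2. |xy| ≤ p
3. |y| > 0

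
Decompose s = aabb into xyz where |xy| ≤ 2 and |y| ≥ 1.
x = 'a', y = 'a', z = 'bb'

For s = aabb and p = 2, one valid decomposition is:
- x = 'a' (length 1)
- y = 'a' (length 1)
- z = 'bb' (length 2)

Verification:
- xyz = 'a' + 'a' + 'bb' = aabb ✓
- |xy| = 2 ≤ 2 ✓
- |y| = 1 > 0 ✓

All pumping lemma constraints are satisfied.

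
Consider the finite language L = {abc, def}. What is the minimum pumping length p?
p = 4

For a finite language L, the pumping lemma holds vacuously if p > max|s| for s ∈ L.

The longest string in L = {abc, def} has length 3.
If p = 4, then no string s ∈ L has |s| ≥ p, so the condition is vacuously true.

The minimum pumping length is p = 4.

Why no smaller p works: for any p ≤ 3, the longest string s ∈ L has |s| = 3 ≥ p, so it would
have to be pumpable; but pumping up (i = 2, 3, ...) produces ever longer strings, which cannot all lie in the
finite language L. So the pumping property fails for every p ≤ 3.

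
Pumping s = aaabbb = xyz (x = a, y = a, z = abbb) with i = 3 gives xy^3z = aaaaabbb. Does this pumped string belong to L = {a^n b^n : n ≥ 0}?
No

xy³z = a · aaa · abbb = aaaaabbb.
aaaaabbb has 5 a's and 3 b's; 5 ≠ 3, so it is not in L.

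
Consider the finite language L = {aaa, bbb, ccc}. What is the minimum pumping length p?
p = 4

For a finite language L, the pumping lemma holds vacuously if p > max|s| for s ∈ L.

The longest string in L = {aaa, bbb, ccc} has length 3.
If p = 4, then no string s ∈ L has |s| ≥ p, so the condition is vacuously true.

The minimum pumping length is p = 4.

Why no smaller p works: for any p ≤ 3, the longest string s ∈ L has |s| = 3 ≥ p, so it would
have to be pumpable; but pumping up (i = 2, 3, ...) produces ever longer strings, which cannot all lie in the
finite language L. So the pumping property fails for every p ≤ 3.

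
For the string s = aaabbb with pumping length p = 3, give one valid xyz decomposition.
x = 'a', y = 'a', z = 'abbb'

For s = aaabbb and p = 3, one valid decomposition is:
- x = 'a' (length 1)
- y = 'a' (length 1)
- z = 'abbb' (length 4)

Verification:
- xyz = 'a' + 'a' + 'abbb' = aaabbb ✓
- |xy| = 2 ≤ 3 ✓
- |y| = 1 > 0 ✓

All pumping lemma constraints are satisfied.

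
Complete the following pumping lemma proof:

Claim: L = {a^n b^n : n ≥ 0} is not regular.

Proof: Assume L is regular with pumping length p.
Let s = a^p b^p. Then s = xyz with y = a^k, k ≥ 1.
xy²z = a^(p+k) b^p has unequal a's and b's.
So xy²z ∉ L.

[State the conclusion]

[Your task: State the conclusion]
This contradicts the pumping lemma for regular languages,
which guarantees xy^i z ∈ L for all i ≥ 0.

Since our assumption that L is regular leads to a contradiction,
we conclude that L = {a^n b^n : n ≥ 0} is NOT regular. ∎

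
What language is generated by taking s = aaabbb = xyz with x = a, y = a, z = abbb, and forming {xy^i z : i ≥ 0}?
{xy^i z : i ≥ 0} = {a^(2+i) b^3 : i ≥ 0} = {aabbb, aaabbb, aaaabbb, ...}

With x = a, y = a, z = abbb: Starting with aaabbb and pumping the second 'a', we get strings with 2+i a's followed by 3 b's for i = 0, 1, 2, ...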